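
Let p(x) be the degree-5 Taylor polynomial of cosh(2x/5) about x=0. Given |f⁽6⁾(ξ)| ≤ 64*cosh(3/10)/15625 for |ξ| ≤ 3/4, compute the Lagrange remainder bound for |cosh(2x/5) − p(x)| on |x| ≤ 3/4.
81*cosh(3/10)/80000000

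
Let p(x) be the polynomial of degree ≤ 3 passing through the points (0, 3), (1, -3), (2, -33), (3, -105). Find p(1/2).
15/8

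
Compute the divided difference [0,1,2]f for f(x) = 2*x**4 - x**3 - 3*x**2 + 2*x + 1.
8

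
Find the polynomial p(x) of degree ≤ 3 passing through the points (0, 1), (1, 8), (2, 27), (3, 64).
x**3 + 3*x**2 + 3*x + 1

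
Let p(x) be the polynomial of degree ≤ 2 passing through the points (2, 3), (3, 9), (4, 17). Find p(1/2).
-9/4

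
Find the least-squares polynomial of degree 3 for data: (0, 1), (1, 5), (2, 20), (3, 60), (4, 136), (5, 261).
19/18 + (1511/756)x + (-41/126)x² + (223/108)x³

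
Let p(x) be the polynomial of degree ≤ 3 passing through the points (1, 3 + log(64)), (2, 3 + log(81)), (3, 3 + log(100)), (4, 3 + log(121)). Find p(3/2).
3 + log(54*11**(1/8)*2**(1/4)*3**(3/4)*5**(3/8)/5)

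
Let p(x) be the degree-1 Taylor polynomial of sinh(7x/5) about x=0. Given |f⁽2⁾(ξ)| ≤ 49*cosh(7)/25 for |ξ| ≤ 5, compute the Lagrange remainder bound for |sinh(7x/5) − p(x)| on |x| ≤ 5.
49*cosh(7)/2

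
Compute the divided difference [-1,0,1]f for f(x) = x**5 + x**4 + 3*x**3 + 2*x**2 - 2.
3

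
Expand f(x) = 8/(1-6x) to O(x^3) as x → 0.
8 + 48*x + 288*x**2 + O(x**3)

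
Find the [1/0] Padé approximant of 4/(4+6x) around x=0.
1 - 3*x/2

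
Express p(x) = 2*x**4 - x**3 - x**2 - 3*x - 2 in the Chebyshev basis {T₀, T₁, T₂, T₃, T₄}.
(-7/4)T₀ + (-15/4)T₁ + (1/2)T₂ + (-1/4)T₃ + (1/4)T₄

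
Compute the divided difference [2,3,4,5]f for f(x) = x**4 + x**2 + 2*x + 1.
14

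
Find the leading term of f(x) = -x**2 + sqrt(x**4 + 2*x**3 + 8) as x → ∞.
x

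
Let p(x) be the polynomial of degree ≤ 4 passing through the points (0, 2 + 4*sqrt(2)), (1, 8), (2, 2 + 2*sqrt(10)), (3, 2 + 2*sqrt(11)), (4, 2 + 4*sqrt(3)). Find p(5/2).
-5*sqrt(3)/32 + 3*sqrt(2)/32 + 17/16 + 15*sqrt(11)/16 + 45*sqrt(10)/32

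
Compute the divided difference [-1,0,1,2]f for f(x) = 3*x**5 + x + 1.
15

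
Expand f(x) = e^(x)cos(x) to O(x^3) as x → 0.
1 + x + O(x**3)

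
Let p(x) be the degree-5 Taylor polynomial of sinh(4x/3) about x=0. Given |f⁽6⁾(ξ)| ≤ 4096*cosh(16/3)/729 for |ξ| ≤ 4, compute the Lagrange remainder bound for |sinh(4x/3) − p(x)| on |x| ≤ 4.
1048576*cosh(16/3)/32805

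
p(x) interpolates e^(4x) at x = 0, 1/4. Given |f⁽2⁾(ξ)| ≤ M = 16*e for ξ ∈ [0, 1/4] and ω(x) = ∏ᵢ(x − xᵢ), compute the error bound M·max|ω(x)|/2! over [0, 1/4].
e/8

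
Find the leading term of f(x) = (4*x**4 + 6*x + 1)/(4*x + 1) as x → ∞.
x**3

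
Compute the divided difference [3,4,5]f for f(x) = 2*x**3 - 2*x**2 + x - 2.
22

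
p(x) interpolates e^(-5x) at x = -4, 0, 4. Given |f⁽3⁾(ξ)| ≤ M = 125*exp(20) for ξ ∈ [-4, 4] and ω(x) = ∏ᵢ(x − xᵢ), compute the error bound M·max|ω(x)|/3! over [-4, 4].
8000*sqrt(3)*exp(20)/27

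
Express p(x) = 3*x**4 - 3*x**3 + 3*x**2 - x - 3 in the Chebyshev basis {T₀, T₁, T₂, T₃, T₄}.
(-3/8)T₀ + (-13/4)T₁ + (3)T₂ + (-3/4)T₃ + (3/8)T₄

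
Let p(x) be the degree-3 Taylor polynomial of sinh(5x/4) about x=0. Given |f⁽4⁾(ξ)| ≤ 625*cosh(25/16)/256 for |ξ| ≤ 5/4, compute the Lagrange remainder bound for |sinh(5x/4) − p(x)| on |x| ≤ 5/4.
390625*cosh(25/16)/1572864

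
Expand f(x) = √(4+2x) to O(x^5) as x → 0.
2 + x/2 - x**2/16 + x**3/64 - 5*x**4/1024 + O(x**5)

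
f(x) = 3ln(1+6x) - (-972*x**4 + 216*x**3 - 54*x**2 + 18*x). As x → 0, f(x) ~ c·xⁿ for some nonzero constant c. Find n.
5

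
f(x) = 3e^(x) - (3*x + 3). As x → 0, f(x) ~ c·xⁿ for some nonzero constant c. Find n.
2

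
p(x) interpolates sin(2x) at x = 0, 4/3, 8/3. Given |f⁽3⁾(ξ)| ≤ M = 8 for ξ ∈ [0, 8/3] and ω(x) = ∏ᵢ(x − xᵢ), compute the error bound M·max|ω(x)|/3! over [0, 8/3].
512*sqrt(3)/729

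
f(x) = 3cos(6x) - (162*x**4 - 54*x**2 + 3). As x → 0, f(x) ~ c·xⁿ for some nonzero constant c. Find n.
6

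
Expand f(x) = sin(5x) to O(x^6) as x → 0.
5*x - 125*x**3/6 + 625*x**5/24 + O(x**6)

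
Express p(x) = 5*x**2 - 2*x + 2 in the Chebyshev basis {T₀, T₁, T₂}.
(9/2)T₀ + (-2)T₁ + (5/2)T₂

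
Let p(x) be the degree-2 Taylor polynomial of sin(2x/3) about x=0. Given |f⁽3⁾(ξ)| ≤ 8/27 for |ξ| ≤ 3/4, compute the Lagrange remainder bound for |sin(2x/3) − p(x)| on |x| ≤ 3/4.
1/48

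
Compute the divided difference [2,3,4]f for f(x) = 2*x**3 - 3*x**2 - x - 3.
15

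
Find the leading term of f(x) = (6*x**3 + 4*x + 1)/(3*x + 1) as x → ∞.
2*x**2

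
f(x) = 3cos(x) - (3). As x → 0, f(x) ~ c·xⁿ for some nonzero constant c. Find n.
2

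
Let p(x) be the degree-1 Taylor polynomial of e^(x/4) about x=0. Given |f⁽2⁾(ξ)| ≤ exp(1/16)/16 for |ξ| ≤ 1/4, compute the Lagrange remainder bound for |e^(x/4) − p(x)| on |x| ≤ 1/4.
exp(1/16)/512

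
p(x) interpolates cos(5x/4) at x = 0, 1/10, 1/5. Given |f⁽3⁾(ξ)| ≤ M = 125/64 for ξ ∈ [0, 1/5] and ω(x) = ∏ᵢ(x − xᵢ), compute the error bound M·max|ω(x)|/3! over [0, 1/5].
sqrt(3)/13824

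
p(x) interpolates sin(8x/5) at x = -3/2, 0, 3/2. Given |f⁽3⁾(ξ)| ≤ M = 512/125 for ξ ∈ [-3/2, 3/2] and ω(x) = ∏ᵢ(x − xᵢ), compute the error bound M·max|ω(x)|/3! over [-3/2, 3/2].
64*sqrt(3)/125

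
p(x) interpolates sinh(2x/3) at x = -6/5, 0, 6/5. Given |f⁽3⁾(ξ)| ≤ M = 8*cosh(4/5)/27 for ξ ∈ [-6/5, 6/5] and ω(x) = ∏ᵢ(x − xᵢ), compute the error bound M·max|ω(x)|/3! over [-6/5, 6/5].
64*sqrt(3)*cosh(4/5)/3375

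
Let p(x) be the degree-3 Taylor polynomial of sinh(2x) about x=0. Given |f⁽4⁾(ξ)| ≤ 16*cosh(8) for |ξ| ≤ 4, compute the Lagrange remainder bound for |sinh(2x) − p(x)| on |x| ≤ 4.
512*cosh(8)/3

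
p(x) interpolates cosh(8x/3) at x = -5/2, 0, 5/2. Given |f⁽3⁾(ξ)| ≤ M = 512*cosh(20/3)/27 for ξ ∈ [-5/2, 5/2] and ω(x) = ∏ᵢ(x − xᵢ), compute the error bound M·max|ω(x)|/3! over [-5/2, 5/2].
8000*sqrt(3)*cosh(20/3)/729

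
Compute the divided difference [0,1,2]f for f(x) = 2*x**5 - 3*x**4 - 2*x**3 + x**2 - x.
4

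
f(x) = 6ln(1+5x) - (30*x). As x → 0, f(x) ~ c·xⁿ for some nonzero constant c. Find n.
2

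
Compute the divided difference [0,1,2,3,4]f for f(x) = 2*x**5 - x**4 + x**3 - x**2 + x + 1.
19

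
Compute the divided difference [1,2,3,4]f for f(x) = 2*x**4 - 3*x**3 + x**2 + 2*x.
17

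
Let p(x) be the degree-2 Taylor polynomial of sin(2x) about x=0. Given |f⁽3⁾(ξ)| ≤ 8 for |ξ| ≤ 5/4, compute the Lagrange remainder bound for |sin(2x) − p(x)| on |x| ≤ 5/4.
125/48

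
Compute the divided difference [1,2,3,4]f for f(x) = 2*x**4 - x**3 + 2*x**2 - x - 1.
19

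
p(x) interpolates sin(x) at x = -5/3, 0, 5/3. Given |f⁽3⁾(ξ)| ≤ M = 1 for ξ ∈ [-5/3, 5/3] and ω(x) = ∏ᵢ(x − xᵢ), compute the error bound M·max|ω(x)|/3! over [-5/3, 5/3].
125*sqrt(3)/729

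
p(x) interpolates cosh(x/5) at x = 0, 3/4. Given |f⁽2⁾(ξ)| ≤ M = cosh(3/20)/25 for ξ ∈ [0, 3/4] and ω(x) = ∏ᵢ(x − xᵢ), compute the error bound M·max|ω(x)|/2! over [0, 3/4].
9*cosh(3/20)/3200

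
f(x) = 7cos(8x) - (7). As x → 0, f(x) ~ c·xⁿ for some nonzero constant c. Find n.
2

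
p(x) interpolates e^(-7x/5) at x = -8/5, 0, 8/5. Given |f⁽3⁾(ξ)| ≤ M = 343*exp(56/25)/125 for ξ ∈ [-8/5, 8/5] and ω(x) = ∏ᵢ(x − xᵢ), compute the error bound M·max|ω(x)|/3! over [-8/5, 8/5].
175616*sqrt(3)*exp(56/25)/421875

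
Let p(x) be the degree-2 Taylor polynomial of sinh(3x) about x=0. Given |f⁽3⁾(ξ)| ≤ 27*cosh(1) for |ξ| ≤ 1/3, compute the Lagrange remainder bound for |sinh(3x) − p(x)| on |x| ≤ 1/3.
cosh(1)/6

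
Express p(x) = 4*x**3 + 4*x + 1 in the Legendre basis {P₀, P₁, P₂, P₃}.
P₀ + (32/5)P₁ + (8/5)P₃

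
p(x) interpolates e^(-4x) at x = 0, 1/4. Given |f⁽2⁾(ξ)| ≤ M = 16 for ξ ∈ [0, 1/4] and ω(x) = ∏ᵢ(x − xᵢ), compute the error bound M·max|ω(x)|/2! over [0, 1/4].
1/8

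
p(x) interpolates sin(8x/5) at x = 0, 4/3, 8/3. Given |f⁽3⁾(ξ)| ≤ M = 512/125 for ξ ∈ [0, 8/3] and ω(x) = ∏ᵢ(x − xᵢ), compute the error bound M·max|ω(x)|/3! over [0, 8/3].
32768*sqrt(3)/91125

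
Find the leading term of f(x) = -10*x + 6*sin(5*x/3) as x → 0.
-125*x**3/27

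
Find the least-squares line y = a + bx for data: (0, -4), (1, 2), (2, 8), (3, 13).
a = -19/5, b = 57/10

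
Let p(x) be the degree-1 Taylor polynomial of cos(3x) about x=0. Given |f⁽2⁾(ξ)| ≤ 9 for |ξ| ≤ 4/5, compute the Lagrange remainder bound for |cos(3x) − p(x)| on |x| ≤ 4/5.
72/25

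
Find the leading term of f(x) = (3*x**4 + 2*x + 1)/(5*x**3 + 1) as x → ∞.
3*x/5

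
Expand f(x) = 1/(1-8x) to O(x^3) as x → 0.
1 + 8*x + 64*x**2 + O(x**3)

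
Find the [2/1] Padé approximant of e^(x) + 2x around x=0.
(-x**2/2 + 8*x/3 + 1)/(1 - x/3)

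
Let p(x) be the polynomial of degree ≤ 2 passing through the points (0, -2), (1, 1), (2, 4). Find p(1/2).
-1/2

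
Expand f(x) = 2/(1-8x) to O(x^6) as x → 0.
2 + 16*x + 128*x**2 + 1024*x**3 + 8192*x**4 + 65536*x**5 + O(x**6)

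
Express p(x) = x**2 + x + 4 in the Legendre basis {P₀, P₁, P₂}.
(13/3)P₀ + P₁ + (2/3)P₂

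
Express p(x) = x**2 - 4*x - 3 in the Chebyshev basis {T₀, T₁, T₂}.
(-5/2)T₀ + (-4)T₁ + (1/2)T₂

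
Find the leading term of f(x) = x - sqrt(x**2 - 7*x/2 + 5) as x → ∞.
7/4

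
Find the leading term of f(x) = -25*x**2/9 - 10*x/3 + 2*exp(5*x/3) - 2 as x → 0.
125*x**3/81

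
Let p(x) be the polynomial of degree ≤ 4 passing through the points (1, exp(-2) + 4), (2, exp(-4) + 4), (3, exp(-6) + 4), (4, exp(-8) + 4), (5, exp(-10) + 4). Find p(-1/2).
(-2772*exp(6) - 1540*exp(2) + 315 + 2970*exp(4) + 1155*exp(8) + 512*exp(10))*exp(-10)/128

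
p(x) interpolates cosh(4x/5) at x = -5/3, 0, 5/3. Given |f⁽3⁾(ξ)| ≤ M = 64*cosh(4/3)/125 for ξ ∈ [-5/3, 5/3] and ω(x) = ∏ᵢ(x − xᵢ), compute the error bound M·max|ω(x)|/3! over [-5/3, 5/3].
64*sqrt(3)*cosh(4/3)/729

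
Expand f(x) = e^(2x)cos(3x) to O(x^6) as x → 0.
1 + 2*x - 5*x**2/2 - 23*x**3/3 - 119*x**4/24 + 61*x**5/60 + O(x**6)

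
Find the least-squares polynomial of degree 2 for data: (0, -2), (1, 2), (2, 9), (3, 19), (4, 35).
-61/35 + (97/70)x + (27/14)x²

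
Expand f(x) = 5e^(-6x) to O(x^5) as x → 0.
5 - 30*x + 90*x**2 - 180*x**3 + 270*x**4 + O(x**5)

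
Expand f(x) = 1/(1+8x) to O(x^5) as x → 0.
1 - 8*x + 64*x**2 - 512*x**3 + 4096*x**4 + O(x**5)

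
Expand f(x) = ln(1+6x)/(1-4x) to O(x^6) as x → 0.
6*x + 6*x**2 + 96*x**3 + 60*x**4 + 8976*x**5/5 + O(x**6)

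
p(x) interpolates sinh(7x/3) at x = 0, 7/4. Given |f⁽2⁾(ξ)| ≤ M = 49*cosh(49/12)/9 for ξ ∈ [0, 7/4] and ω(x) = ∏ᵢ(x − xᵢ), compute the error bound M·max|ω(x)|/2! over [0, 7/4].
2401*cosh(49/12)/1152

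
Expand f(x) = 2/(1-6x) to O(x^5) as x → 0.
2 + 12*x + 72*x**2 + 432*x**3 + 2592*x**4 + O(x**5)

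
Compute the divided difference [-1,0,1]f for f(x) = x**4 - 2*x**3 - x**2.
0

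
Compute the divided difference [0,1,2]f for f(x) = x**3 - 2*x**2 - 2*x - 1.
1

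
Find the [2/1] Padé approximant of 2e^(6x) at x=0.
(12*x**2 + 8*x + 2)/(1 - 2*x)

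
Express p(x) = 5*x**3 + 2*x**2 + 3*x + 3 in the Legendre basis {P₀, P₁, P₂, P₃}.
(11/3)P₀ + (6)P₁ + (4/3)P₂ + (2)P₃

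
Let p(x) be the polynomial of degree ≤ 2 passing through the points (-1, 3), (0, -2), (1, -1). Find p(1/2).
-9/4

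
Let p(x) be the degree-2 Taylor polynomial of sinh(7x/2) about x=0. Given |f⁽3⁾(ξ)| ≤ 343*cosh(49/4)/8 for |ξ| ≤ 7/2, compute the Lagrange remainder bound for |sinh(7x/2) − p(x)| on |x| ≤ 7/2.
117649*cosh(49/4)/384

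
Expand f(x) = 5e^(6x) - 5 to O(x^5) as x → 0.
30*x + 90*x**2 + 180*x**3 + 270*x**4 + O(x**5)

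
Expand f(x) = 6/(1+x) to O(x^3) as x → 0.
6 - 6*x + 6*x**2 + O(x**3)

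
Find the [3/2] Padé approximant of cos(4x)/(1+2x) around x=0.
(32*x**3/3 - 16*x**2/3 - 2*x + 1)/(1 - 4*x**2/3)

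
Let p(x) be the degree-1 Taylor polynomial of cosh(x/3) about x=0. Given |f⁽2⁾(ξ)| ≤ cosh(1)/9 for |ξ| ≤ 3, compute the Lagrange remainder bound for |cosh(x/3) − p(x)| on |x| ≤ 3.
cosh(1)/2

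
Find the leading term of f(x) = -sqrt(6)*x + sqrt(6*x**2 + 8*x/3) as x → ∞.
2*sqrt(6)/9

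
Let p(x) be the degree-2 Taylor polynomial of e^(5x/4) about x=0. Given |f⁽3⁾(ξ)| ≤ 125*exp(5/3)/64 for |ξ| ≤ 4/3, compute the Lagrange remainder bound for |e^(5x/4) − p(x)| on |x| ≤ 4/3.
125*exp(5/3)/162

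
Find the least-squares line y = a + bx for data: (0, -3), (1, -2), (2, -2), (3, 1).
a = -33/10, b = 6/5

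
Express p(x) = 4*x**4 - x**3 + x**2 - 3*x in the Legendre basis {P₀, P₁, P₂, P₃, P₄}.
(17/15)P₀ + (-18/5)P₁ + (62/21)P₂ + (-2/5)P₃ + (32/35)P₄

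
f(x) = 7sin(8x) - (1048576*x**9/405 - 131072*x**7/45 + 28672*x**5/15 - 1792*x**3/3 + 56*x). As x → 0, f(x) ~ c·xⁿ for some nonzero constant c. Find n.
11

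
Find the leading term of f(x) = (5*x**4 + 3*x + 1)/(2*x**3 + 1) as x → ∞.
5*x/2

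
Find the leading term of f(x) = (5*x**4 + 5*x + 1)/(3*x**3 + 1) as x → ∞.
5*x/3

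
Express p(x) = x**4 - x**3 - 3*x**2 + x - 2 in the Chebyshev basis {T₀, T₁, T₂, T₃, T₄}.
(-25/8)T₀ + (1/4)T₁ - T₂ + (-1/4)T₃ + (1/8)T₄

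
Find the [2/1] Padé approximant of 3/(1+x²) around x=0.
3 - 3*x**2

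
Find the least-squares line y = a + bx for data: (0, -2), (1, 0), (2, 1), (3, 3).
a = -19/10, b = 8/5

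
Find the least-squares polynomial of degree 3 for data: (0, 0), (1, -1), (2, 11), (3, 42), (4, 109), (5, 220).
-19/126 + (-191/108)x + (-95/252)x² + (103/54)x³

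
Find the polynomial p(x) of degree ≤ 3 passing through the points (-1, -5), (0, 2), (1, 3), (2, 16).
3*x**3 - 3*x**2 + x + 2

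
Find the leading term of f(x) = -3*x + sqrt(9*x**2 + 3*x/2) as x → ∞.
1/4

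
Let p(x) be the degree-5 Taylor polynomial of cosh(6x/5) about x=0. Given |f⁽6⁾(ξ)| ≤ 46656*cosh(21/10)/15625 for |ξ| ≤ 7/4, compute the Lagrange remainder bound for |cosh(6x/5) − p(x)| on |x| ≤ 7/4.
9529569*cosh(21/10)/80000000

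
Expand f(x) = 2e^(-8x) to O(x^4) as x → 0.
2 - 16*x + 64*x**2 - 512*x**3/3 + O(x**4)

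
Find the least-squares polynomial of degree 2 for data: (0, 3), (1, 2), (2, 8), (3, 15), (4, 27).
93/35 + (-113/70)x + (27/14)x²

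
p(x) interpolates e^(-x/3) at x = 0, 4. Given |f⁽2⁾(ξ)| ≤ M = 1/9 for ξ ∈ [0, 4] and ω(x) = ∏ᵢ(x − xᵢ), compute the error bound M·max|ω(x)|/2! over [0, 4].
2/9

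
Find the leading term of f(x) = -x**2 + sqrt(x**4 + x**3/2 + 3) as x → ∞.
x/4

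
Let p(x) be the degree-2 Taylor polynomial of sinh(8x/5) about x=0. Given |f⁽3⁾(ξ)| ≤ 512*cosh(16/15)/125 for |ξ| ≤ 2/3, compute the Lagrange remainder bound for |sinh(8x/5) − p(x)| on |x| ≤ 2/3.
2048*cosh(16/15)/10125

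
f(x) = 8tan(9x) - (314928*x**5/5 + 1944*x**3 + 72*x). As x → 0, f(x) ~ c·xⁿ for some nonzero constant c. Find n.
7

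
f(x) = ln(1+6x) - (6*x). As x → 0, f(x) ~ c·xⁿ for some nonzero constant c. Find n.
2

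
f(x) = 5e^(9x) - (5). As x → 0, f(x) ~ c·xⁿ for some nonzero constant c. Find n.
1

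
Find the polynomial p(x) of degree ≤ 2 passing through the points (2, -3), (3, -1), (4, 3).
x**2 - 3*x - 1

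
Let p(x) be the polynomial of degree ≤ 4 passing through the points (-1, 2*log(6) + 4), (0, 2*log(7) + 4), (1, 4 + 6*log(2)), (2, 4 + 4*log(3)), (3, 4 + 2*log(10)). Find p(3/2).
4 + log(48*15**(59/64)*2**(3/16)*7**(11/16)/35)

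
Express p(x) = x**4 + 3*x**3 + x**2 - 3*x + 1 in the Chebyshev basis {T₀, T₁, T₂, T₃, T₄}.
(15/8)T₀ + (-3/4)T₁ + T₂ + (3/4)T₃ + (1/8)T₄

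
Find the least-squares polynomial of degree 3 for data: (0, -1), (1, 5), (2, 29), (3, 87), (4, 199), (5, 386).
-25/21 + (643/126)x + (-127/84)x² + (115/36)x³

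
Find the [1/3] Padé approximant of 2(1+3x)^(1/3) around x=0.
(5*x + 2)/(x**3/3 - x**2/2 + 3*x/2 + 1)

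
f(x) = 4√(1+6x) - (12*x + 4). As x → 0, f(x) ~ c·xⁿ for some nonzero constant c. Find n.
2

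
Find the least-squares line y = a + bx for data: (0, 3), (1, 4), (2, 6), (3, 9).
a = 5/2, b = 2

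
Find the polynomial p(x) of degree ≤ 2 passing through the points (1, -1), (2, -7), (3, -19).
-3*x**2 + 3*x - 1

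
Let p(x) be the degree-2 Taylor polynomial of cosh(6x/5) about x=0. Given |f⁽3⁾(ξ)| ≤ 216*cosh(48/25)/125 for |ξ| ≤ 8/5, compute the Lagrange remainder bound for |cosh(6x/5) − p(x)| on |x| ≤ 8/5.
18432*cosh(48/25)/15625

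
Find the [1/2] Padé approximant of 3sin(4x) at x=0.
12*x/(8*x**2/3 + 1)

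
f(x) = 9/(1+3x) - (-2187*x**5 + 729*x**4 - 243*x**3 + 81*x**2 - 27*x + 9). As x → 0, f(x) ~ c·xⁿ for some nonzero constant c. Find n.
6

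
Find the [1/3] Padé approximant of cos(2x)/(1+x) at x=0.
(1 - 5*x/3)/(-4*x**3/3 + x**2/3 - 2*x/3 + 1)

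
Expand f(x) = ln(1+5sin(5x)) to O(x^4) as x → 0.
25*x - 625*x**2/2 + 30625*x**3/6 + O(x**4)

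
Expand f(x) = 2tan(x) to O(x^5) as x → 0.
2*x + 2*x**3/3 + O(x**5)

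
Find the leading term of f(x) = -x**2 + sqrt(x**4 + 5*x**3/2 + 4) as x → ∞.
5*x/4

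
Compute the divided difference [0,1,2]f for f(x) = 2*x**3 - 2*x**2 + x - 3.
4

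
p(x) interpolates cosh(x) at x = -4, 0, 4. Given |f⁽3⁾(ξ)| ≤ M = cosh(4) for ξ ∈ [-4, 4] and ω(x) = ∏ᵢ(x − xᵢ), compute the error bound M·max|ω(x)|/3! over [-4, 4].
64*sqrt(3)*cosh(4)/27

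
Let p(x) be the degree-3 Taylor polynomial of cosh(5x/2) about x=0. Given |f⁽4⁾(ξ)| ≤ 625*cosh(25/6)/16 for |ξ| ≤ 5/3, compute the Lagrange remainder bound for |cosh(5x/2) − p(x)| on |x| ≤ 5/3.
390625*cosh(25/6)/31104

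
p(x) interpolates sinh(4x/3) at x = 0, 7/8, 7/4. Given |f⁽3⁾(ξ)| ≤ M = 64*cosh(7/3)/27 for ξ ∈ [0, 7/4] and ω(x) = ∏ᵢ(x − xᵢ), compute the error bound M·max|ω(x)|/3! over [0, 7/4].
343*sqrt(3)*cosh(7/3)/5832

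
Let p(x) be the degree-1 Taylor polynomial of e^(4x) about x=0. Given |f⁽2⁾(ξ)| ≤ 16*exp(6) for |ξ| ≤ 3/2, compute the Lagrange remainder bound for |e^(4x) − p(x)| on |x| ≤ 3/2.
18*exp(6)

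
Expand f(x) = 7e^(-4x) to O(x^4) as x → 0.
7 - 28*x + 56*x**2 - 224*x**3/3 + O(x**4)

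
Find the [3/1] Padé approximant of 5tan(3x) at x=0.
45*x**3 + 15*x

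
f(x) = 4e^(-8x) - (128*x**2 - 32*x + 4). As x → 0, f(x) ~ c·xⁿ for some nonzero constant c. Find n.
3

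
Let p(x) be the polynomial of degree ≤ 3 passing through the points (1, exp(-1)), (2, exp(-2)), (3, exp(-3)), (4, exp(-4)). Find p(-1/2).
(-189*exp(2) - 35 + 135*e + 105*exp(3))*exp(-4)/16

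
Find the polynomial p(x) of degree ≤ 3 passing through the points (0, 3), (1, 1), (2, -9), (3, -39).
-2*x**3 + 2*x**2 - 2*x + 3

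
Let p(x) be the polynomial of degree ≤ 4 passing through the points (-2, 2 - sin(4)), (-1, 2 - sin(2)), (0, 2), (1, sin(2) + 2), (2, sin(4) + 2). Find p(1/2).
-sin(4)/16 + 5*sin(2)/8 + 2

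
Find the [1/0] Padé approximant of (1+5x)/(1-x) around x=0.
6*x + 1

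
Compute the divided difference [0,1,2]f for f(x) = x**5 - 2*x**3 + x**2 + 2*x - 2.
10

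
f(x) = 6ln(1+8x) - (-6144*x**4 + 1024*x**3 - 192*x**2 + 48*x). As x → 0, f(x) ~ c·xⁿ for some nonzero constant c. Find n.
5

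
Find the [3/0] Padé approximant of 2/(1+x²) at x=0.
2 - 2*x**2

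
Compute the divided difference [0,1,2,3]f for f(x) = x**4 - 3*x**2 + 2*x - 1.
6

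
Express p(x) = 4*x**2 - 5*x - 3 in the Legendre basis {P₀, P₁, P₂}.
(-5/3)P₀ + (-5)P₁ + (8/3)P₂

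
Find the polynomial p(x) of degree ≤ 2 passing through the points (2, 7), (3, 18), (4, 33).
2*x**2 + x - 3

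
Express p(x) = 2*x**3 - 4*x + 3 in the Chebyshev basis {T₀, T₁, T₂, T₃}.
(3)T₀ + (-5/2)T₁ + (1/2)T₃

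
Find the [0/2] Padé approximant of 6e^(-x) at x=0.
6/(x**2/2 + x + 1)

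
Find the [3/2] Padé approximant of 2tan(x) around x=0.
2*x*(15 - x**2)/(15*(1 - 2*x**2/5))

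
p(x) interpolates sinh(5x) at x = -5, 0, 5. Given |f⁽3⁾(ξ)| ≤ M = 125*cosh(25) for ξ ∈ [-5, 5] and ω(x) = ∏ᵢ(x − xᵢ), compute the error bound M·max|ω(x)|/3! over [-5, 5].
15625*sqrt(3)*cosh(25)/27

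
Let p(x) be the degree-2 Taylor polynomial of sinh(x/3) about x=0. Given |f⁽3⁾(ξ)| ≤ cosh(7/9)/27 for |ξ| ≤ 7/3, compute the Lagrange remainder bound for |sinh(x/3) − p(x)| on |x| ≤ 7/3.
343*cosh(7/9)/4374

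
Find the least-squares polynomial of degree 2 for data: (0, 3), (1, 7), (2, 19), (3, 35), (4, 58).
14/5 + (9/5)x + (3)x²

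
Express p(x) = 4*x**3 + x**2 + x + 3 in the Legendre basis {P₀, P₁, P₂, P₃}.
(10/3)P₀ + (17/5)P₁ + (2/3)P₂ + (8/5)P₃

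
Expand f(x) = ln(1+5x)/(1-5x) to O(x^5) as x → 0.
5*x + 25*x**2/2 + 625*x**3/6 + 4375*x**4/12 + O(x**5)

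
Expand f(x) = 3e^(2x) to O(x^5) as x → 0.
3 + 6*x + 6*x**2 + 4*x**3 + 2*x**4 + O(x**5)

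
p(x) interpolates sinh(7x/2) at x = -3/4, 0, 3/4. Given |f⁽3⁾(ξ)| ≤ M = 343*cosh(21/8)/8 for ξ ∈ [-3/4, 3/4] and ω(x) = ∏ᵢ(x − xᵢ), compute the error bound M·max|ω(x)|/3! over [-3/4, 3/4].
343*sqrt(3)*cosh(21/8)/512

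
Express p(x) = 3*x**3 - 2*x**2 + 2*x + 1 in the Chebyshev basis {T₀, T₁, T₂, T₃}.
(17/4)T₁ - T₂ + (3/4)T₃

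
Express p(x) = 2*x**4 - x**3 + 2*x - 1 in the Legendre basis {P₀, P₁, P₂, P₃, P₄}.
(-3/5)P₀ + (7/5)P₁ + (8/7)P₂ + (-2/5)P₃ + (16/35)P₄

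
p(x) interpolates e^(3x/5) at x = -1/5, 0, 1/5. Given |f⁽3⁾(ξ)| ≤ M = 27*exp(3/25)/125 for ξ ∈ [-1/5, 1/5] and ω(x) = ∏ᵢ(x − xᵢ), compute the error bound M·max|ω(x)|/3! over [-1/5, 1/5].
sqrt(3)*exp(3/25)/15625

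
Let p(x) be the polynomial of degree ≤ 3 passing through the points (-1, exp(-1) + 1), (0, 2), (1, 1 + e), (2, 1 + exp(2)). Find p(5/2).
(-5 + e*(-35*e + 37 + 35*exp(2)))*exp(-1)/16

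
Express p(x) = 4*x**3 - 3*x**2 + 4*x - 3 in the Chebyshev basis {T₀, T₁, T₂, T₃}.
(-9/2)T₀ + (7)T₁ + (-3/2)T₂ + T₃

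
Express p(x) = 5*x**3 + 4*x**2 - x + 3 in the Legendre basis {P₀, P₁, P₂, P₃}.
(13/3)P₀ + (2)P₁ + (8/3)P₂ + (2)P₃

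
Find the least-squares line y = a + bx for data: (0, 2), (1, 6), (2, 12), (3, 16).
a = 9/5, b = 24/5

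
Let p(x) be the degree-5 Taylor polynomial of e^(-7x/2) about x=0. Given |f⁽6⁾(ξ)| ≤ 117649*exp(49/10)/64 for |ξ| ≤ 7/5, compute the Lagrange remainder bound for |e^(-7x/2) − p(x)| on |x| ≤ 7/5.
13841287201*exp(49/10)/720000000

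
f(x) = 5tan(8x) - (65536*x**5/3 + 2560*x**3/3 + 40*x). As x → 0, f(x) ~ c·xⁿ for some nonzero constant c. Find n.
7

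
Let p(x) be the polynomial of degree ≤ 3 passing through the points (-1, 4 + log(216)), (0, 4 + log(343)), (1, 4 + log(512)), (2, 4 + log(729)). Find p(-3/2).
4 + log(21233664*2**(3/8)*3**(11/16)*7**(7/16)/823543)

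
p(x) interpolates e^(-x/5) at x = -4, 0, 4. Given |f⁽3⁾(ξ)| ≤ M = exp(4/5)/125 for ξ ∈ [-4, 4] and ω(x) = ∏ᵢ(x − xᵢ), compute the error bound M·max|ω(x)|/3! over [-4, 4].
64*sqrt(3)*exp(4/5)/3375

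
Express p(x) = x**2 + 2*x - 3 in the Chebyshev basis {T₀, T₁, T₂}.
(-5/2)T₀ + (2)T₁ + (1/2)T₂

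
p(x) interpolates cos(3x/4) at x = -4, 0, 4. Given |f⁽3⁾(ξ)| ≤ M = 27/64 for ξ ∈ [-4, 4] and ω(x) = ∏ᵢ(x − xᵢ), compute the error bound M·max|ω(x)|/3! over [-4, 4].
sqrt(3)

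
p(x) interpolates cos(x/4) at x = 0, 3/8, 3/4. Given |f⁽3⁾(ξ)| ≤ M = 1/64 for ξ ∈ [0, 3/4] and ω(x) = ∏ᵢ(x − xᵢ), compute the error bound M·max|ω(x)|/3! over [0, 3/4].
sqrt(3)/32768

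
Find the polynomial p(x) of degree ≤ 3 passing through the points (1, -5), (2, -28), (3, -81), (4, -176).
-2*x**3 - 3*x**2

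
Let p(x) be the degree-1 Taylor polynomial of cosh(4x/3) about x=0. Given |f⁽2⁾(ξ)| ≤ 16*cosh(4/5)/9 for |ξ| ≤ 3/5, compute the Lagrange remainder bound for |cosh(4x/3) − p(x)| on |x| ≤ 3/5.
8*cosh(4/5)/25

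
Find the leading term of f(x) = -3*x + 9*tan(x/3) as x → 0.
x**3/9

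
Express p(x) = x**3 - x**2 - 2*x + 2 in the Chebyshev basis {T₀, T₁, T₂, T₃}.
(3/2)T₀ + (-5/4)T₁ + (-1/2)T₂ + (1/4)T₃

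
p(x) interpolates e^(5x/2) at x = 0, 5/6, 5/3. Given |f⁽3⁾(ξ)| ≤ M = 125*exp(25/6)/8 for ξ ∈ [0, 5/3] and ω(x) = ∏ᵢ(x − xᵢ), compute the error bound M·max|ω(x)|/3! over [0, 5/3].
15625*sqrt(3)*exp(25/6)/46656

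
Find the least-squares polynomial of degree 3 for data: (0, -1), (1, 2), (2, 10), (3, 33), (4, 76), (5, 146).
-109/126 + (1093/756)x + (-25/126)x² + (125/108)x³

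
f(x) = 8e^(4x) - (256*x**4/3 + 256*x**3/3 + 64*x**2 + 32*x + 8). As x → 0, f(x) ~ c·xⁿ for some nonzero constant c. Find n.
5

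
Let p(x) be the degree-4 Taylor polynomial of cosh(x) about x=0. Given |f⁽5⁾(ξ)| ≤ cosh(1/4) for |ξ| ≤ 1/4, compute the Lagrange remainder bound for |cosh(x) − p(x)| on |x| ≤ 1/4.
cosh(1/4)/122880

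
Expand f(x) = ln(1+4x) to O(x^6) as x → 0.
4*x - 8*x**2 + 64*x**3/3 - 64*x**4 + 1024*x**5/5 + O(x**6)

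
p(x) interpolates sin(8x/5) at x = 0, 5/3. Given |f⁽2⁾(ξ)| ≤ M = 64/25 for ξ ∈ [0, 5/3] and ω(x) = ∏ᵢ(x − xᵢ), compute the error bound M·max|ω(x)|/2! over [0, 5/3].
8/9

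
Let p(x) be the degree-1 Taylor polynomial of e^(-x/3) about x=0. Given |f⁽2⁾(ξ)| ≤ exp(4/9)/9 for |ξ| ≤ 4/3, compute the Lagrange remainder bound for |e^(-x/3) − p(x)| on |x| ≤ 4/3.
8*exp(4/9)/81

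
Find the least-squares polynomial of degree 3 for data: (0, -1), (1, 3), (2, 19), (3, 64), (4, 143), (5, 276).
-1 + (55/42)x + (11/28)x² + (25/12)x³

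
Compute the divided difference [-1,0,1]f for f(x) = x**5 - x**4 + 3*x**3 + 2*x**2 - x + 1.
1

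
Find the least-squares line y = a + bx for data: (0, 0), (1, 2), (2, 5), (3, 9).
a = -1/2, b = 3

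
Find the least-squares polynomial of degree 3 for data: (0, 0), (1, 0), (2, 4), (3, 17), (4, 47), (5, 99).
-1/42 + (127/252)x + (-17/12)x² + (19/18)x³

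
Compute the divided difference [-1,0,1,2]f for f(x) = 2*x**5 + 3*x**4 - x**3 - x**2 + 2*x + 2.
15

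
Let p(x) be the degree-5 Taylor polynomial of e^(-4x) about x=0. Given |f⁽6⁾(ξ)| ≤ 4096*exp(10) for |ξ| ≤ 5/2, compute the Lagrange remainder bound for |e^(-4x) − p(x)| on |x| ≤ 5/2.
12500*exp(10)/9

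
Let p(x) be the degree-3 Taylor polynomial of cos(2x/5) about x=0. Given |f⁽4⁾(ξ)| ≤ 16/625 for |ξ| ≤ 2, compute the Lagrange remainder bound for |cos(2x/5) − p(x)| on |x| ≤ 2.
32/1875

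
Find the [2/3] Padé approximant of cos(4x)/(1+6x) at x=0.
(1 - 20*x**2/3)/(8*x**3 + 4*x**2/3 + 6*x + 1)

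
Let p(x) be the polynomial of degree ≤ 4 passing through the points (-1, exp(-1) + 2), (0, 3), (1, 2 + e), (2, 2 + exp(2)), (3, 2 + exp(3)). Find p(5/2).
(-5 + e*(-70*e + 284 + 35*exp(3) + 140*exp(2)))*exp(-1)/128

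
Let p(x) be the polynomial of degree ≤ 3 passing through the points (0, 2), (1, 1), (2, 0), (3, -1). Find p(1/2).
3/2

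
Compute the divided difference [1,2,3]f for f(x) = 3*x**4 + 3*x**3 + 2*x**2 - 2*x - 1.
95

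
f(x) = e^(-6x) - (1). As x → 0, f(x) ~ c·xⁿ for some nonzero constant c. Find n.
1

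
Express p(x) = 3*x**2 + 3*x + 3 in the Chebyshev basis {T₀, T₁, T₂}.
(9/2)T₀ + (3)T₁ + (3/2)T₂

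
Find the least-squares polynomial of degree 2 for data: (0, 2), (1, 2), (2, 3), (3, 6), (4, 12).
11/5 + (-8/5)x + x²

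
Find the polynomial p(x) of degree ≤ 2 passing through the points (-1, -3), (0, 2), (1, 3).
-2*x**2 + 3*x + 2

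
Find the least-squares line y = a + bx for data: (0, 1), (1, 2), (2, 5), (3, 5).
a = 1, b = 3/2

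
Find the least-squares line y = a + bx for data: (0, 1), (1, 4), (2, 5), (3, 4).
a = 2, b = 1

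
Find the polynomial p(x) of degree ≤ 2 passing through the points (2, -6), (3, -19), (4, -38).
-3*x**2 + 2*x + 2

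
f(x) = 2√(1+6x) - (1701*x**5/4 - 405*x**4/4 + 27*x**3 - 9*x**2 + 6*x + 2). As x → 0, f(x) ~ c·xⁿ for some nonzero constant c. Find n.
6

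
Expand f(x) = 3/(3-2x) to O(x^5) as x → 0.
1 + 2*x/3 + 4*x**2/9 + 8*x**3/27 + 16*x**4/81 + O(x**5)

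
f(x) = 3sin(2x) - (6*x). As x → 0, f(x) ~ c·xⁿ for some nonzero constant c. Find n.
3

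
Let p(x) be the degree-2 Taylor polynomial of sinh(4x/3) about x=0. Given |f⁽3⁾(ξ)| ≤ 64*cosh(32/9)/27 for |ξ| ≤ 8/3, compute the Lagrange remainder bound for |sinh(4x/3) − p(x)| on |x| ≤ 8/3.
16384*cosh(32/9)/2187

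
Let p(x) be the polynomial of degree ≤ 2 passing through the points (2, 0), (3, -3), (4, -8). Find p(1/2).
3/4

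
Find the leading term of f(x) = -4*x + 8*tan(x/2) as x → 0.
x**3/3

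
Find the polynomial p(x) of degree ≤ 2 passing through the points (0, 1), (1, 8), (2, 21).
3*x**2 + 4*x + 1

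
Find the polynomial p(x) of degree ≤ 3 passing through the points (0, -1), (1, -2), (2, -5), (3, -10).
-x**2 - 1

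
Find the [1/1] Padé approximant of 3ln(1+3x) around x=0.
9*x/(3*x/2 + 1)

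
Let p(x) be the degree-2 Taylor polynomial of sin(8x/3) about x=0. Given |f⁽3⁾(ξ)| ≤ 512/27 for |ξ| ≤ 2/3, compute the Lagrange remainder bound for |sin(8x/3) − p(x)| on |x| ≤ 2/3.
2048/2187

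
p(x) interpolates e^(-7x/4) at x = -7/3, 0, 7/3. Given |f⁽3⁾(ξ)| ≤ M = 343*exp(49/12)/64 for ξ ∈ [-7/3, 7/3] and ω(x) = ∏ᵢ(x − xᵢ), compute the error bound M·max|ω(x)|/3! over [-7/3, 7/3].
117649*sqrt(3)*exp(49/12)/46656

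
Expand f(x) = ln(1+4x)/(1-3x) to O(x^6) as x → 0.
4*x + 4*x**2 + 100*x**3/3 + 36*x**4 + 1564*x**5/5 + O(x**6)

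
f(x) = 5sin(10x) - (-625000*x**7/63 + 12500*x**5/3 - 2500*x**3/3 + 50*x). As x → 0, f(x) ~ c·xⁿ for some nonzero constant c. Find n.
9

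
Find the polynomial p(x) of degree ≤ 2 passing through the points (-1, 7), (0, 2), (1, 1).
2*x**2 - 3*x + 2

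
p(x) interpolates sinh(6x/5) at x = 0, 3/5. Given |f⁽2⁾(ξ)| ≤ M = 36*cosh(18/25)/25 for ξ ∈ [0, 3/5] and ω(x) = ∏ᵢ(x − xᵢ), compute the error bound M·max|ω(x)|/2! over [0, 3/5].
81*cosh(18/25)/1250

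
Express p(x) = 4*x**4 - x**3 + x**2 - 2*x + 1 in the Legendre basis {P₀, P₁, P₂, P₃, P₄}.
(32/15)P₀ + (-13/5)P₁ + (62/21)P₂ + (-2/5)P₃ + (32/35)P₄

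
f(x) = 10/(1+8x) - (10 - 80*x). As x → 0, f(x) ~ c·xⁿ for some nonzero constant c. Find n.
2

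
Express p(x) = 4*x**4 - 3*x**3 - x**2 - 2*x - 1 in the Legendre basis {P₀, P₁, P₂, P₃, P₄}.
(-8/15)P₀ + (-19/5)P₁ + (34/21)P₂ + (-6/5)P₃ + (32/35)P₄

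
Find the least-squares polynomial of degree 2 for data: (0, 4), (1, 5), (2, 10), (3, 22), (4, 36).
137/35 + (-93/70)x + (33/14)x²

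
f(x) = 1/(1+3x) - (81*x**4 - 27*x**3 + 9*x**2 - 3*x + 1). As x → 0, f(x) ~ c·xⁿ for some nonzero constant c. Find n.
5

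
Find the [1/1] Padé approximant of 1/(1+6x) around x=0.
1/(6*x + 1)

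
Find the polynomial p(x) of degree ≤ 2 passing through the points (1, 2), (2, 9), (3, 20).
2*x**2 + x - 1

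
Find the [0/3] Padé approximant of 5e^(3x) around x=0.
5/(-9*x**3/2 + 9*x**2/2 - 3*x + 1)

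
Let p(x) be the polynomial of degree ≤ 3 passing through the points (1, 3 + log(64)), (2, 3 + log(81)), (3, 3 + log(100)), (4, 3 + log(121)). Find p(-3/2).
3 + log(77371252455336267181195264000000000000000000000000000000000000000000000000*11**(7/8)*2**(3/4)*3**(1/4)*5**(1/8)/55275563349529895312919639662674586616836820777706673560551352652695476921)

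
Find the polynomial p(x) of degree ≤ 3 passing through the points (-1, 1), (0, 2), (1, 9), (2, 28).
x**3 + 3*x**2 + 3*x + 2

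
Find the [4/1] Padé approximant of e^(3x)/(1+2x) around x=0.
(5049*x**4/1400 + 117*x**3/35 + 1413*x**2/350 + 444*x/175 + 1)/(269*x/175 + 1)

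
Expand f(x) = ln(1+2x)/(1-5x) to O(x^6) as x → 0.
2*x + 8*x**2 + 128*x**3/3 + 628*x**4/3 + 15796*x**5/15 + O(x**6)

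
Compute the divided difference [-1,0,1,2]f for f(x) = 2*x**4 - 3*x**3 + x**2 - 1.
1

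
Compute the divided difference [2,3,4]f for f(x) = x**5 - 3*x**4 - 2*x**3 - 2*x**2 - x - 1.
100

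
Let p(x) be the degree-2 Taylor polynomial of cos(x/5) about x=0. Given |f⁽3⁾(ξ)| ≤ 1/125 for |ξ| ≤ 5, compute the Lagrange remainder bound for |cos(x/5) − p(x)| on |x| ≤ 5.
1/6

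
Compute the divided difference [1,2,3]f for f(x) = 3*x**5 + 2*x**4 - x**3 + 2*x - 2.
314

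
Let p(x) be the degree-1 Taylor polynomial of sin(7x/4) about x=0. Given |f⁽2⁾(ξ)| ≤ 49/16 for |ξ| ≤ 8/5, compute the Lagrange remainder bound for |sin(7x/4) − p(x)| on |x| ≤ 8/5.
98/25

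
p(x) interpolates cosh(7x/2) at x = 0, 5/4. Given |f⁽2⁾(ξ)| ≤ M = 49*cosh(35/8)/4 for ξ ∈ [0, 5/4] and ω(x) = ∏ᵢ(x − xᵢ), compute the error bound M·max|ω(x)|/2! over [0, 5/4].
1225*cosh(35/8)/512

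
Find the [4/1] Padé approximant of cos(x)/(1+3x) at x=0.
(x**4/24 - x**2/2 + 1)/(3*x + 1)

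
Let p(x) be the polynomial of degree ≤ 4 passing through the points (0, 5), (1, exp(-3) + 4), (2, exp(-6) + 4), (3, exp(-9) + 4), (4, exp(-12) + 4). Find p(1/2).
(-70*exp(6) - 5 + 28*exp(3) + 140*exp(9) + 547*exp(12))*exp(-12)/128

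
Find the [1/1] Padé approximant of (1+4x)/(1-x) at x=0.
(4*x + 1)/(1 - x)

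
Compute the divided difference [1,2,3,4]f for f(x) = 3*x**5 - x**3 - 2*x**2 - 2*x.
194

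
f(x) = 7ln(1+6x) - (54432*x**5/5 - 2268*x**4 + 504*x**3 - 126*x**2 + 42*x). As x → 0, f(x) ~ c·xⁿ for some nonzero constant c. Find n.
6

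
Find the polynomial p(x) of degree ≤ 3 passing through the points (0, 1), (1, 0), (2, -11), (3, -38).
-x**3 - 2*x**2 + 2*x + 1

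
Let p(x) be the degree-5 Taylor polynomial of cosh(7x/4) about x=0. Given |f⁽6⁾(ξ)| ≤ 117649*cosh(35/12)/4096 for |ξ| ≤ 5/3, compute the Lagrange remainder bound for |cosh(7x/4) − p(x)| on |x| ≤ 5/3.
367653125*cosh(35/12)/429981696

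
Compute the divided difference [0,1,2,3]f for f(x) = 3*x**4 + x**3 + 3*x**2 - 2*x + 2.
19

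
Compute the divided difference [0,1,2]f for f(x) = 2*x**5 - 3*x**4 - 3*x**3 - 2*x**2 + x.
-2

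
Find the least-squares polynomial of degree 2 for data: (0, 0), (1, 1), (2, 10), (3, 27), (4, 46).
-18/35 + (-27/35)x + (22/7)x²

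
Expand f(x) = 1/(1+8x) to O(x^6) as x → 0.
1 - 8*x + 64*x**2 - 512*x**3 + 4096*x**4 - 32768*x**5 + O(x**6)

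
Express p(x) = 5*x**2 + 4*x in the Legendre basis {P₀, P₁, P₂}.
(5/3)P₀ + (4)P₁ + (10/3)P₂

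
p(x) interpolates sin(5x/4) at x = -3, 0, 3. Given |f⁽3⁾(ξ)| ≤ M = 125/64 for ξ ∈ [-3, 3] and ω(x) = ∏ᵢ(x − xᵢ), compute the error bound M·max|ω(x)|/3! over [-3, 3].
125*sqrt(3)/64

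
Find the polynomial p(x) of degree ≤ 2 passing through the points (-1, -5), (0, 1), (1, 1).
-3*x**2 + 3*x + 1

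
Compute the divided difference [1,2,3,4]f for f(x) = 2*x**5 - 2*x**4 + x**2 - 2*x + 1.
110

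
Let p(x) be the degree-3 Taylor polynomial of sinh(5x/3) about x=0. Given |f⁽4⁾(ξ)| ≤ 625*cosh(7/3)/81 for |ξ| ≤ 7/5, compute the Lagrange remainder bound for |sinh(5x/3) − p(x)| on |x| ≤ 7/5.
2401*cosh(7/3)/1944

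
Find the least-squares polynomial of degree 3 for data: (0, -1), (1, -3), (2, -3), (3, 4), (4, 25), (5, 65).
-64/63 + (-293/378)x + (-19/9)x² + (53/54)x³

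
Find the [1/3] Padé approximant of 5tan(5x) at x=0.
25*x/(1 - 25*x**2/3)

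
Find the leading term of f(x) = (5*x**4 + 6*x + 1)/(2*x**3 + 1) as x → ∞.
5*x/2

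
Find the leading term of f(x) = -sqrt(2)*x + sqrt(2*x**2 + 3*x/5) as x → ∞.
3*sqrt(2)/20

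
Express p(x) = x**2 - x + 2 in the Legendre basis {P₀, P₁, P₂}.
(7/3)P₀ - P₁ + (2/3)P₂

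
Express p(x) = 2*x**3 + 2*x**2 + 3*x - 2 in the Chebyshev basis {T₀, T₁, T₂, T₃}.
-T₀ + (9/2)T₁ + T₂ + (1/2)T₃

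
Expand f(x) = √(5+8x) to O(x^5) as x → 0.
sqrt(5) + 4*sqrt(5)*x/5 - 8*sqrt(5)*x**2/25 + 32*sqrt(5)*x**3/125 - 32*sqrt(5)*x**4/125 + O(x**5)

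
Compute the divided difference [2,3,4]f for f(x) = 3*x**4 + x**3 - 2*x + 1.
174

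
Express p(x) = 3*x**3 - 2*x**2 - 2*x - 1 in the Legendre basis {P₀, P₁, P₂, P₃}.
(-5/3)P₀ + (-1/5)P₁ + (-4/3)P₂ + (6/5)P₃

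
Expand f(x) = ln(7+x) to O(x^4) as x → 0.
log(7) + x/7 - x**2/98 + x**3/1029 + O(x**4)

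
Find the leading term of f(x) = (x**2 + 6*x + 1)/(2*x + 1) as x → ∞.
x/2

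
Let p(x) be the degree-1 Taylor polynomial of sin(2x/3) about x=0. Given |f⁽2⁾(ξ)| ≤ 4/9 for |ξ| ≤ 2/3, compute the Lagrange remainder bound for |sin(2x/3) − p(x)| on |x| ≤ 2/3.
8/81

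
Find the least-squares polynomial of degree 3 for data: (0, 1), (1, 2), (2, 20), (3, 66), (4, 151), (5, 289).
19/21 + (-179/63)x + (187/84)x² + (71/36)x³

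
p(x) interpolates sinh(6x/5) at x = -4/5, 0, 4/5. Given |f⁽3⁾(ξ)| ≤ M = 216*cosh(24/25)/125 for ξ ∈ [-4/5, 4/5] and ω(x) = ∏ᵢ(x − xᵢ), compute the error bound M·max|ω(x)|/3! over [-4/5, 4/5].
512*sqrt(3)*cosh(24/25)/15625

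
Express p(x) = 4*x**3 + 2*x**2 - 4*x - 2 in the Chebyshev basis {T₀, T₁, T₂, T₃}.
-T₀ - T₁ + T₂ + T₃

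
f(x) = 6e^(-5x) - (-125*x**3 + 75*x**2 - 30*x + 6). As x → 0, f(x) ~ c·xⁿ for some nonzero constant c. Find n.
4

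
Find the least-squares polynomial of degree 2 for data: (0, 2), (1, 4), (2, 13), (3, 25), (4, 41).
57/35 + (73/70)x + (31/14)x²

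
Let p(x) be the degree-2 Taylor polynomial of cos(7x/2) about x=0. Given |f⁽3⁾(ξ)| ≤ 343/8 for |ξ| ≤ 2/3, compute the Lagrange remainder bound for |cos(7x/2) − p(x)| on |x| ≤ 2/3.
343/162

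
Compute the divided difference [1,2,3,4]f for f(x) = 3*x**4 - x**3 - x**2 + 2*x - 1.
29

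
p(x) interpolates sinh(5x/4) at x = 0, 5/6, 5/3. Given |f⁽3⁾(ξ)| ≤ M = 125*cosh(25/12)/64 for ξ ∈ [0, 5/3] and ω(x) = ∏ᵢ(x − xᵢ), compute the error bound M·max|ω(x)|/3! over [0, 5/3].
15625*sqrt(3)*cosh(25/12)/373248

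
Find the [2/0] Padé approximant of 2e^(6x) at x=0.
36*x**2 + 12*x + 2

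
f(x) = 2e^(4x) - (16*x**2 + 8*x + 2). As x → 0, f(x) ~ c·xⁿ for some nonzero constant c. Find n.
3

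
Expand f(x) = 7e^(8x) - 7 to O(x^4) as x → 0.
56*x + 224*x**2 + 1792*x**3/3 + O(x**4)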